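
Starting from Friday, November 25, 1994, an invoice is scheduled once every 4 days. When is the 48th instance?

June 1, 1995

The 48th occurrence is 47 intervals after the first: 47 × 4 = 188 days after November 25, 1994.
November has 30 days — 5 days to the end of November leaves 183.
December has 31 days (152 left).
January has 31 days (121 left).
February has 28 days (93 left).
March has 31 days (62 left).
April has 30 days (32 left).
May has 31 days (1 left).
1 day into June → June 1, 1995.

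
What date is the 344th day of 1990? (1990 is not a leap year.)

January has 31 days (344 − 31 = 313 remain).
February has 28 days (313 − 28 = 285 remain).
March has 31 days (285 − 31 = 254 remain).
April has 30 days (254 − 30 = 224 remain).
May has 31 days (224 − 31 = 193 remain).
June has 30 days (193 − 30 = 163 remain).
July has 31 days (163 − 31 = 132 remain).
August has 31 days (132 − 31 = 101 remain).
September has 30 days (101 − 30 = 71 remain).
October has 31 days (71 − 31 = 40 remain).
November has 30 days (40 − 30 = 10 remain).
10 into December → December 10.

1990-12-10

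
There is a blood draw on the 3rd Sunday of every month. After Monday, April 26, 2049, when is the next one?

May 16, 2049

April 2049 starts on a Thursday; its first Sunday is the 4th, so the 3rd Sunday is the 18th — April 18, 2049.
That is not after April 26, 2049, so look at May 2049.
May 2049 starts on a Saturday; its first Sunday is the 2nd, so the 3rd Sunday is the 16th — May 16, 2049.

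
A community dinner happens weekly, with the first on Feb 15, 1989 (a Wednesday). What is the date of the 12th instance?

May 3, 1989

The 12th occurrence is 11 intervals after the first: 11 × 7 = 77 days after Feb 15, 1989.
Feb has 28 days — 13 days to the end of Feb leaves 64.
Mar has 31 days (33 left).
Apr has 30 days (3 left).
3 days into May → May 3, 1989.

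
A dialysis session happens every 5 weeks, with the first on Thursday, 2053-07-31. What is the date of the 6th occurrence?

2054-01-22

The 6th occurrence is 5 intervals after the first: 5 × 35 = 175 days after 2053-07-31.
July has 31 days — 0 days to the end of July leaves 175.
August has 31 days (144 left).
September has 30 days (114 left).
October has 31 days (83 left).
November has 30 days (53 left).
December has 31 days (22 left).
22 days into January → 2054-01-22.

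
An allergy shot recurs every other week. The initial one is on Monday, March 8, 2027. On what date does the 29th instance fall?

The 29th occurrence is 28 intervals after the first: 28 × 14 = 392 days after March 8, 2027.
March has 31 days — 23 days to the end of March leaves 369.
April has 30 days (339 left).
May has 31 days (308 left).
June has 30 days (278 left).
July has 31 days (247 left).
August has 31 days (216 left).
September has 30 days (186 left).
October has 31 days (155 left).
November has 30 days (125 left).
December has 31 days (94 left).
January has 31 days (63 left).
February has 29 days (34 left).
March has 31 days (3 left).
3 days into April → April 3, 2028.

April 3, 2028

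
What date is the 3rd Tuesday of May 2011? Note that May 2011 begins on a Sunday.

May 2011 begins on a Sunday, so the first Tuesday is May 3 (2 days later).
The 3rd Tuesday is 2 weeks later: 3 + 14 = 17.

2011-05-17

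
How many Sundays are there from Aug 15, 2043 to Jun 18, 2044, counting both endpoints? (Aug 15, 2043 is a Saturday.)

44

Aug 15, 2043 is a Saturday; the first Sunday on or after it is Aug 16, 2043 (1 day later).
From Aug 16, 2043 to Jun 18, 2044: 15 + 30 + 31 + 30 + 31 + 31 + 29 + 31 + 30 + 31 + 18 = 307 days (rest of Aug, Sep, Oct, Nov, Dec, Jan, Feb, Mar, Apr, May, Jun).
307 ÷ 7 = 43 full weeks with remainder 6, so 43 more Sundays after the first → 44.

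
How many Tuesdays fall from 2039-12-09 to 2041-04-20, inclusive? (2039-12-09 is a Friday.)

71

2039-12-09 is a Friday; the first Tuesday on or after it is 2039-12-13 (4 days later).
From 2039-12-13 to 2041-04-20: 18 + 366 + 110 = 494 days (rest of 2039, 2040, to 2041-04-20 in 2041).
494 ÷ 7 = 70 full weeks with remainder 4, so 70 more Tuesdays after the first → 71.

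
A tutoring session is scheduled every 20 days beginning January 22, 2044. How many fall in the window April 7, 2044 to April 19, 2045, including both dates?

19

Occurrences land 20·i days after January 22, 2044 for i = 0, 1, 2, …
April 7, 2044 is 76 days after the start; 76 ÷ 20 = 3 remainder 16; since the remainder is 16, round up to i = 4. First occurrence in the window: #5 on April 11, 2044 (4×20 = 80 days in).
April 19, 2045 is 453 days after the start; 453 ÷ 20 = 22 remainder 13. Last occurrence in the window: #23 on April 6, 2045.
Occurrences #5 through #23: 19 in total.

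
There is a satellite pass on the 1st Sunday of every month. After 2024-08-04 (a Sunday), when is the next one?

August 2024 starts on a Thursday, so its 1st Sunday is 2024-08-04 (3 days in).
That is not after 2024-08-04, so look at September 2024.
September 2024 starts on a Sunday, so its 1st Sunday is 2024-09-01.

2024-09-01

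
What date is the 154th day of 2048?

June 2, 2048

January has 31 days (154 − 31 = 123 remain).
February has 29 days (123 − 29 = 94 remain).
March has 31 days (94 − 31 = 63 remain).
April has 30 days (63 − 30 = 33 remain).
May has 31 days (33 − 31 = 2 remain).
2 into June → June 2.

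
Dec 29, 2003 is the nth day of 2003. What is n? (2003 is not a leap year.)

Days in months before Dec: 31 + 28 + 31 + 30 + 31 + 30 + 31 + 31 + 30 + 31 + 30 = 334.
Plus 29 days into Dec → day 363.

363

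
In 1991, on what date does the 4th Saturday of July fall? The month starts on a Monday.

July 1991 begins on a Monday, so the first Saturday is July 6 (5 days later).
The 4th Saturday is 3 weeks later: 6 + 21 = 27.

1991-07-27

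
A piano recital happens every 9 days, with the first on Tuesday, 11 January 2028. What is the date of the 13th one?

The 13th occurrence is 12 intervals after the first: 12 × 9 = 108 days after 11 January 2028.
January has 31 days — 20 days to the end of January leaves 88.
February has 29 days (59 left).
March has 31 days (28 left).
28 days into April → 28 April 2028.

28 April 2028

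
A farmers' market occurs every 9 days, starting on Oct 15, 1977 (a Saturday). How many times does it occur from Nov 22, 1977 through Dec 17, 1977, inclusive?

3

Occurrences land 9·i days after Oct 15, 1977 for i = 0, 1, 2, …
Nov 22, 1977 is 38 days after the start; 38 ÷ 9 = 4 remainder 2; since the remainder is 2, round up to i = 5. First occurrence in the window: #6 on Nov 29, 1977 (5×9 = 45 days in).
Dec 17, 1977 is 63 days after the start; 63 ÷ 9 = 7 remainder 0. Last occurrence in the window: #8 on Dec 17, 1977.
Occurrences #6 through #8: 3 in total.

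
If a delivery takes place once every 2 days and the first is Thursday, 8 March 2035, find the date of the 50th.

14 June 2035

The 50th occurrence is 49 intervals after the first: 49 × 2 = 98 days after 8 March 2035.
March has 31 days — 23 days to the end of March leaves 75.
April has 30 days (45 left).
May has 31 days (14 left).
14 days into June → 14 June 2035.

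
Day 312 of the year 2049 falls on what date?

8 November 2049

January has 31 days (312 − 31 = 281 remain).
February has 28 days (281 − 28 = 253 remain).
March has 31 days (253 − 31 = 222 remain).
April has 30 days (222 − 30 = 192 remain).
May has 31 days (192 − 31 = 161 remain).
June has 30 days (161 − 30 = 131 remain).
July has 31 days (131 − 31 = 100 remain).
August has 31 days (100 − 31 = 69 remain).
September has 30 days (69 − 30 = 39 remain).
October has 31 days (39 − 31 = 8 remain).
8 into November → November 8.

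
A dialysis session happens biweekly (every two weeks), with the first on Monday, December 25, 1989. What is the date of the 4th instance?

The 4th occurrence is 3 intervals after the first: 3 × 14 = 42 days after December 25, 1989.
December has 31 days — 6 days to the end of December leaves 36.
January has 31 days (5 left).
5 days into February → February 5, 1990.

February 5, 1990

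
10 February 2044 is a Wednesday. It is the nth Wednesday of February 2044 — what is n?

2nd

Day 10 falls in week ⌈10/7⌉ of the month.
Days 1–7 hold the 1st Wednesday, 8–14 the 2nd, 15–21 the 3rd, 22–28 the 4th, 29–31 the 5th.
10 is in the range for the 2nd.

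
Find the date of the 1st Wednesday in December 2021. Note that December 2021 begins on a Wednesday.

December 2021 begins on a Wednesday, so the first Wednesday is December 1.

1 December 2021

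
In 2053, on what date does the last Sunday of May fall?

The first Sunday of May 2053 is May 4.
May 2053 has 31 days. Adding weeks: 4, 11, 18, 25 — the last one ≤ 31 is the 25th.

25 May 2053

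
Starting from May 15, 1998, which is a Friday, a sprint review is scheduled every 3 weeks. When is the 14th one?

February 12, 1999

The 14th occurrence is 13 intervals after the first: 13 × 21 = 273 days after May 15, 1998.
May has 31 days — 16 days to the end of May leaves 257.
June has 30 days (227 left).
July has 31 days (196 left).
August has 31 days (165 left).
September has 30 days (135 left).
October has 31 days (104 left).
November has 30 days (74 left).
December has 31 days (43 left).
January has 31 days (12 left).
12 days into February → February 12, 1999.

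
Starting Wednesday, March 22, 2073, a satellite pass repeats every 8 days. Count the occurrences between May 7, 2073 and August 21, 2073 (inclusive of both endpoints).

Occurrences land 8·i days after March 22, 2073 for i = 0, 1, 2, …
May 7, 2073 is 46 days after the start; 46 ÷ 8 = 5 remainder 6; since the remainder is 6, round up to i = 6. First occurrence in the window: #7 on May 9, 2073 (6×8 = 48 days in).
August 21, 2073 is 152 days after the start; 152 ÷ 8 = 19 remainder 0. Last occurrence in the window: #20 on August 21, 2073.
Occurrences #7 through #20: 14 in total.

14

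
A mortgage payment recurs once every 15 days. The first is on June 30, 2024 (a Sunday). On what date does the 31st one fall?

September 23, 2025

The 31st occurrence is 30 intervals after the first: 30 × 15 = 450 days after June 30, 2024.
June has 30 days — 0 days to the end of June leaves 450.
From end of June to end of 2024 is 184 days (266 left).
January has 31 days (235 left).
February has 28 days (207 left).
March has 31 days (176 left).
April has 30 days (146 left).
May has 31 days (115 left).
June has 30 days (85 left).
July has 31 days (54 left).
August has 31 days (23 left).
23 days into September → September 23, 2025.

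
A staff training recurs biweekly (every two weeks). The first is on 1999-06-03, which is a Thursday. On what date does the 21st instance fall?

The 21st occurrence is 20 intervals after the first: 20 × 14 = 280 days after 1999-06-03.
June has 30 days — 27 days to the end of June leaves 253.
July has 31 days (222 left).
August has 31 days (191 left).
September has 30 days (161 left).
October has 31 days (130 left).
November has 30 days (100 left).
December has 31 days (69 left).
January has 31 days (38 left).
February has 29 days (9 left).
9 days into March → 2000-03-09.

2000-03-09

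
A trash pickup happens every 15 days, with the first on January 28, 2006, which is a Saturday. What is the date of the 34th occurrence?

The 34th occurrence is 33 intervals after the first: 33 × 15 = 495 days after January 28, 2006.
January has 31 days — 3 days to the end of January leaves 492.
From end of January to end of 2006 is 334 days (158 left).
January has 31 days (127 left).
February has 28 days (99 left).
March has 31 days (68 left).
April has 30 days (38 left).
May has 31 days (7 left).
7 days into June → June 7, 2007.

June 7, 2007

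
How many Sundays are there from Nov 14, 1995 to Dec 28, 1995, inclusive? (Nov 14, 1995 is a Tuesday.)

6

Nov 14, 1995 is a Tuesday; the first Sunday on or after it is Nov 19, 1995 (5 days later).
From Nov 19, 1995 to Dec 28, 1995: 11 + 28 = 39 days (rest of Nov, Dec).
39 ÷ 7 = 5 full weeks with remainder 4, so 5 more Sundays after the first → 6.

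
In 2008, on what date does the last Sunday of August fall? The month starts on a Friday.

August 2008 begins on a Friday, so the first Sunday is August 3 (2 days later).
August 2008 has 31 days. Adding weeks: 3, 10, 17, 24, 31 — the last one ≤ 31 is the 31st.

31 August 2008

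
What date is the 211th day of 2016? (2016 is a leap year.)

January has 31 days (211 − 31 = 180 remain).
February has 29 days (180 − 29 = 151 remain).
March has 31 days (151 − 31 = 120 remain).
April has 30 days (120 − 30 = 90 remain).
May has 31 days (90 − 31 = 59 remain).
June has 30 days (59 − 30 = 29 remain).
29 into July → July 29.

29 July 2016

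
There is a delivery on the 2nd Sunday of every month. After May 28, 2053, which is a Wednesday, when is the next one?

June 8, 2053

May 2053 starts on a Thursday; its first Sunday is the 4th, so the 2nd Sunday is the 11th — May 11, 2053.
That is not after May 28, 2053, so look at June 2053.
June 2053 starts on a Sunday; its first Sunday is the 1st, so the 2nd Sunday is the 8th — June 8, 2053.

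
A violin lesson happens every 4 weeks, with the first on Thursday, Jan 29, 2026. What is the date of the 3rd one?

The 3rd occurrence is 2 intervals after the first: 2 × 28 = 56 days after Jan 29, 2026.
Jan has 31 days — 2 days to the end of Jan leaves 54.
Feb has 28 days (26 left).
26 days into Mar → Mar 26, 2026.

Mar 26, 2026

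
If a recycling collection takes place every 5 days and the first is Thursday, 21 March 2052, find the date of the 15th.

30 May 2052

The 15th occurrence is 14 intervals after the first: 14 × 5 = 70 days after 21 March 2052.
March has 31 days — 10 days to the end of March leaves 60.
April has 30 days (30 left).
30 days into May → 30 May 2052.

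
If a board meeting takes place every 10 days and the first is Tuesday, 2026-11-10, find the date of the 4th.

The 4th occurrence is 3 intervals after the first: 3 × 10 = 30 days after 2026-11-10.
November has 30 days — 20 days to the end of November leaves 10.
10 days into December → 2026-12-10.

2026-12-10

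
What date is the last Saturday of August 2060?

August 28, 2060

The first Saturday of August 2060 is August 7.
August 2060 has 31 days. Adding weeks: 7, 14, 21, 28 — the last one ≤ 31 is the 28th.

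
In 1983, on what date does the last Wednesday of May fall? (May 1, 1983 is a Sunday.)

May 1983 begins on a Sunday, so the first Wednesday is May 4 (3 days later).
May 1983 has 31 days. Adding weeks: 4, 11, 18, 25 — the last one ≤ 31 is the 25th.

May 25, 1983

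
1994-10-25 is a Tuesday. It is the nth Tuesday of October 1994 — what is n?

4th

Day 25 falls in week ⌈25/7⌉ of the month.
Days 1–7 hold the 1st Tuesday, 8–14 the 2nd, 15–21 the 3rd, 22–28 the 4th, 29–31 the 5th.
25 is in the range for the 4th.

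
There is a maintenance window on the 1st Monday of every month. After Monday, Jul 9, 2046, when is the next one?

Jul 2046 starts on a Sunday, so its 1st Monday is Jul 2, 2046 (1 day in).
That is not after Jul 9, 2046, so look at Aug 2046.
Aug 2046 starts on a Wednesday, so its 1st Monday is Aug 6, 2046 (5 days in).

Aug 6, 2046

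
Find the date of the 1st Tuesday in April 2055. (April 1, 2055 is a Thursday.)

April 6, 2055

April 2055 begins on a Thursday, so the first Tuesday is April 6 (5 days later).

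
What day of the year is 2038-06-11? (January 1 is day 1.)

Days in months before June: 31 + 28 + 31 + 30 + 31 = 151.
Plus 11 days into June → day 162.

162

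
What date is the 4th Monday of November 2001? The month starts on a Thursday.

November 2001 begins on a Thursday, so the first Monday is November 5 (4 days later).
The 4th Monday is 3 weeks later: 5 + 21 = 26.

November 26, 2001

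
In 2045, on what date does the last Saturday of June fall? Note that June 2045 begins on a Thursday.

2045-06-24

June 2045 begins on a Thursday, so the first Saturday is June 3 (2 days later).
June 2045 has 30 days. Adding weeks: 3, 10, 17, 24 — the last one ≤ 30 is the 24th.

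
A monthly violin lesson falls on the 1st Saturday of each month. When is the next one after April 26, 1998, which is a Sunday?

May 2, 1998

April 1998 starts on a Wednesday, so its 1st Saturday is April 4, 1998 (3 days in).
That is not after April 26, 1998, so look at May 1998.
May 1998 starts on a Friday, so its 1st Saturday is May 2, 1998 (1 day in).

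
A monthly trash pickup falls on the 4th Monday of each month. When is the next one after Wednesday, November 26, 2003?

December 22, 2003

November 2003 starts on a Saturday; its first Monday is the 3rd, so the 4th Monday is the 24th — November 24, 2003.
That is not after November 26, 2003, so look at December 2003.
December 2003 starts on a Monday; its first Monday is the 1st, so the 4th Monday is the 22nd — December 22, 2003.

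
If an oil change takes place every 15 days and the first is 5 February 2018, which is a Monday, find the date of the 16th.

The 16th occurrence is 15 intervals after the first: 15 × 15 = 225 days after 5 February 2018.
February has 28 days — 23 days to the end of February leaves 202.
March has 31 days (171 left).
April has 30 days (141 left).
May has 31 days (110 left).
June has 30 days (80 left).
July has 31 days (49 left).
August has 31 days (18 left).
18 days into September → 18 September 2018.

18 September 2018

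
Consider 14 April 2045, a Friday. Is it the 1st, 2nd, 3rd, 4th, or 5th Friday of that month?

2nd

Day 14 falls in week ⌈14/7⌉ of the month.
Days 1–7 hold the 1st Friday, 8–14 the 2nd, 15–21 the 3rd, 22–28 the 4th, 29–31 the 5th.
14 is in the range for the 2nd.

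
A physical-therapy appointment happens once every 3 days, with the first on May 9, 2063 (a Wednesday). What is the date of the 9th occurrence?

Jun 2, 2063

The 9th occurrence is 8 intervals after the first: 8 × 3 = 24 days after May 9, 2063.
May has 31 days — 22 days to the end of May leaves 2.
2 days into Jun → Jun 2, 2063.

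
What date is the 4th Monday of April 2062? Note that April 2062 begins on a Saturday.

April 2062 begins on a Saturday, so the first Monday is April 3 (2 days later).
The 4th Monday is 3 weeks later: 3 + 21 = 24.

2062-04-24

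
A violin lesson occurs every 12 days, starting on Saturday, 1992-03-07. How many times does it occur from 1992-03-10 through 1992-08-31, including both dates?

Occurrences land 12·i days after 1992-03-07 for i = 0, 1, 2, …
1992-03-10 is 3 days after the start; 3 ÷ 12 = 0 remainder 3; since the remainder is 3, round up to i = 1. First occurrence in the window: #2 on 1992-03-19 (1×12 = 12 days in).
1992-08-31 is 177 days after the start; 177 ÷ 12 = 14 remainder 9. Last occurrence in the window: #15 on 1992-08-22.
Occurrences #2 through #15: 14 in total.

14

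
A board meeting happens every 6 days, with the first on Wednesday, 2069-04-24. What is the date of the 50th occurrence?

2070-02-12

The 50th occurrence is 49 intervals after the first: 49 × 6 = 294 days after 2069-04-24.
April has 30 days — 6 days to the end of April leaves 288.
May has 31 days (257 left).
June has 30 days (227 left).
July has 31 days (196 left).
August has 31 days (165 left).
September has 30 days (135 left).
October has 31 days (104 left).
November has 30 days (74 left).
December has 31 days (43 left).
January has 31 days (12 left).
12 days into February → 2070-02-12.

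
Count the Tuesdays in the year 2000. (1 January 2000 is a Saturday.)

1 January 2000 is a Saturday; the first Tuesday on or after it is 4 January 2000 (3 days later).
From 4 January 2000 to 31 December 2000: 27 + 29 + 31 + 30 + 31 + 30 + 31 + 31 + 30 + 31 + 30 + 31 = 362 days (rest of January, February, March, April, May, June, July, August, September, October, November, December).
362 ÷ 7 = 51 full weeks with remainder 5, so 51 more Tuesdays after the first → 52.

52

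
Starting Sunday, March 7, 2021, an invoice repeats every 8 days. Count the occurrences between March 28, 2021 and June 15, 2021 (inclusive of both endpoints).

10

Occurrences land 8·i days after March 7, 2021 for i = 0, 1, 2, …
March 28, 2021 is 21 days after the start; 21 ÷ 8 = 2 remainder 5; since the remainder is 5, round up to i = 3. First occurrence in the window: #4 on March 31, 2021 (3×8 = 24 days in).
June 15, 2021 is 100 days after the start; 100 ÷ 8 = 12 remainder 4. Last occurrence in the window: #13 on June 11, 2021.
Occurrences #4 through #13: 10 in total.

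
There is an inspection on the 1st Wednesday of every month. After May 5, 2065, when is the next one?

May 2065 starts on a Friday, so its 1st Wednesday is May 6, 2065 (5 days in).
May 6, 2065 is after May 5, 2065, so that is the next one.

May 6, 2065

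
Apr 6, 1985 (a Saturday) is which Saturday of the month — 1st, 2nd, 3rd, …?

Day 6 falls in week ⌈6/7⌉ of the month.
Days 1–7 hold the 1st Saturday, 8–14 the 2nd, 15–21 the 3rd, 22–28 the 4th, 29–31 the 5th.
6 is in the range for the 1st.

1st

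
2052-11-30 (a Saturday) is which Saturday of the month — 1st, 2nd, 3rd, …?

5th

Day 30 falls in week ⌈30/7⌉ of the month.
Days 1–7 hold the 1st Saturday, 8–14 the 2nd, 15–21 the 3rd, 22–28 the 4th, 29–31 the 5th.
30 is in the range for the 5th.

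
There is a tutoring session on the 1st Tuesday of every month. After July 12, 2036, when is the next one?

July 2036 starts on a Tuesday, so its 1st Tuesday is July 1, 2036.
That is not after July 12, 2036, so look at August 2036.
August 2036 starts on a Friday, so its 1st Tuesday is August 5, 2036 (4 days in).

August 5, 2036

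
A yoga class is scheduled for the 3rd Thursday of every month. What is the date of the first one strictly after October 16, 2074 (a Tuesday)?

October 2074 starts on a Monday; its first Thursday is the 4th, so the 3rd Thursday is the 18th — October 18, 2074.
October 18, 2074 is after October 16, 2074, so that is the next one.

October 18, 2074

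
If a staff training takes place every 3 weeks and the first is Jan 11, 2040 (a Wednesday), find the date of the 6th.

The 6th occurrence is 5 intervals after the first: 5 × 21 = 105 days after Jan 11, 2040.
Jan has 31 days — 20 days to the end of Jan leaves 85.
Feb has 29 days (56 left).
Mar has 31 days (25 left).
25 days into Apr → Apr 25, 2040.

Apr 25, 2040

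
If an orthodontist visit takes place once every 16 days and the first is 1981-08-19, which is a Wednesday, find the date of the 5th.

1981-10-22

The 5th occurrence is 4 intervals after the first: 4 × 16 = 64 days after 1981-08-19.
August has 31 days — 12 days to the end of August leaves 52.
September has 30 days (22 left).
22 days into October → 1981-10-22.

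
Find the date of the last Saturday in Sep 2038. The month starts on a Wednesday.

Sep 2038 begins on a Wednesday, so the first Saturday is Sep 4 (3 days later).
Sep 2038 has 30 days. Adding weeks: 4, 11, 18, 25 — the last one ≤ 30 is the 25th.

Sep 25, 2038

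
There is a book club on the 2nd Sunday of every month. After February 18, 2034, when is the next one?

March 12, 2034

February 2034 starts on a Wednesday; its first Sunday is the 5th, so the 2nd Sunday is the 12th — February 12, 2034.
That is not after February 18, 2034, so look at March 2034.
March 2034 starts on a Wednesday; its first Sunday is the 5th, so the 2nd Sunday is the 12th — March 12, 2034.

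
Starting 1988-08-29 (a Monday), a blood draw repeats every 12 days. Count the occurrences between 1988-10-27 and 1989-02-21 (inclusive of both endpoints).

Occurrences land 12·i days after 1988-08-29 for i = 0, 1, 2, …
1988-10-27 is 59 days after the start; 59 ÷ 12 = 4 remainder 11; since the remainder is 11, round up to i = 5. First occurrence in the window: #6 on 1988-10-28 (5×12 = 60 days in).
1989-02-21 is 176 days after the start; 176 ÷ 12 = 14 remainder 8. Last occurrence in the window: #15 on 1989-02-13.
Occurrences #6 through #15: 10 in total.

10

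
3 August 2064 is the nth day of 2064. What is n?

216

Days in months before August: 31 + 29 + 31 + 30 + 31 + 30 + 31 = 213.
Plus 3 days into August → day 216.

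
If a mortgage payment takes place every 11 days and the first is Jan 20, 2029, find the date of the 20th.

Aug 17, 2029

The 20th occurrence is 19 intervals after the first: 19 × 11 = 209 days after Jan 20, 2029.
Jan has 31 days — 11 days to the end of Jan leaves 198.
Feb has 28 days (170 left).
Mar has 31 days (139 left).
Apr has 30 days (109 left).
May has 31 days (78 left).
Jun has 30 days (48 left).
Jul has 31 days (17 left).
17 days into Aug → Aug 17, 2029.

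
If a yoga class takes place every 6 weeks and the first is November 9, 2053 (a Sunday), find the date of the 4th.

March 15, 2054

The 4th occurrence is 3 intervals after the first: 3 × 42 = 126 days after November 9, 2053.
November has 30 days — 21 days to the end of November leaves 105.
December has 31 days (74 left).
January has 31 days (43 left).
February has 28 days (15 left).
15 days into March → March 15, 2054.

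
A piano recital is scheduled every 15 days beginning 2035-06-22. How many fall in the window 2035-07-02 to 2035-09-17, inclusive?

5

Occurrences land 15·i days after 2035-06-22 for i = 0, 1, 2, …
2035-07-02 is 10 days after the start; 10 ÷ 15 = 0 remainder 10; since the remainder is 10, round up to i = 1. First occurrence in the window: #2 on 2035-07-07 (1×15 = 15 days in).
2035-09-17 is 87 days after the start; 87 ÷ 15 = 5 remainder 12. Last occurrence in the window: #6 on 2035-09-05.
Occurrences #2 through #6: 5 in total.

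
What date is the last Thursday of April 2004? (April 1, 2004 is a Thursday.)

April 2004 begins on a Thursday, so the first Thursday is April 1.
April 2004 has 30 days. Adding weeks: 1, 8, 15, 22, 29 — the last one ≤ 30 is the 29th.

29 April 2004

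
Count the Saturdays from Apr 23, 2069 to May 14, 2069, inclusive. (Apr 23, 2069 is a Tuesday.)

Apr 23, 2069 is a Tuesday; the first Saturday on or after it is Apr 27, 2069 (4 days later).
From Apr 27, 2069 to May 14, 2069: 3 + 14 = 17 days (rest of Apr, May).
17 ÷ 7 = 2 full weeks with remainder 3, so 2 more Saturdays after the first → 3.

3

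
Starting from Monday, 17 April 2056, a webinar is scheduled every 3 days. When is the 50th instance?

11 September 2056

The 50th occurrence is 49 intervals after the first: 49 × 3 = 147 days after 17 April 2056.
April has 30 days — 13 days to the end of April leaves 134.
May has 31 days (103 left).
June has 30 days (73 left).
July has 31 days (42 left).
August has 31 days (11 left).
11 days into September → 11 September 2056.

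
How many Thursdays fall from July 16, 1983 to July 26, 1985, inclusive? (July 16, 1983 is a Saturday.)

106

July 16, 1983 is a Saturday; the first Thursday on or after it is July 21, 1983 (5 days later).
From July 21, 1983 to July 26, 1985: 163 + 366 + 207 = 736 days (rest of 1983, 1984, to July 26, 1985 in 1985).
736 ÷ 7 = 105 full weeks with remainder 1, so 105 more Thursdays after the first → 106.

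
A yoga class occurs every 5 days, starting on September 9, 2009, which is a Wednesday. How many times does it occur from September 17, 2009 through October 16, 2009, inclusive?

Occurrences land 5·i days after September 9, 2009 for i = 0, 1, 2, …
September 17, 2009 is 8 days after the start; 8 ÷ 5 = 1 remainder 3; since the remainder is 3, round up to i = 2. First occurrence in the window: #3 on September 19, 2009 (2×5 = 10 days in).
October 16, 2009 is 37 days after the start; 37 ÷ 5 = 7 remainder 2. Last occurrence in the window: #8 on October 14, 2009.
Occurrences #3 through #8: 6 in total.

6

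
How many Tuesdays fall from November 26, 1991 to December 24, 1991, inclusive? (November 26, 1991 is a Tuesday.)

November 26, 1991 is a Tuesday; the first Tuesday on or after it is November 26, 1991.
From November 26, 1991 to December 24, 1991: 4 + 24 = 28 days (rest of November, December).
28 ÷ 7 = 4 full weeks with remainder 0, so 4 more Tuesdays after the first → 5.

5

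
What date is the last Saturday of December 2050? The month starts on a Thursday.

December 31, 2050

December 2050 begins on a Thursday, so the first Saturday is December 3 (2 days later).
December 2050 has 31 days. Adding weeks: 3, 10, 17, 24, 31 — the last one ≤ 31 is the 31st.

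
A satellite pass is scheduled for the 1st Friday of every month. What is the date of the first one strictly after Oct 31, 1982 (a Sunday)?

Nov 5, 1982

Oct 1982 starts on a Friday, so its 1st Friday is Oct 1, 1982.
That is not after Oct 31, 1982, so look at Nov 1982.
Nov 1982 starts on a Monday, so its 1st Friday is Nov 5, 1982 (4 days in).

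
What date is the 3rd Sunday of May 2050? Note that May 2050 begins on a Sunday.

15 May 2050

May 2050 begins on a Sunday, so the first Sunday is May 1.
The 3rd Sunday is 2 weeks later: 1 + 14 = 15.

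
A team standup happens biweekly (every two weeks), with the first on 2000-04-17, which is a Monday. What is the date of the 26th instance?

2001-04-02

The 26th occurrence is 25 intervals after the first: 25 × 14 = 350 days after 2000-04-17.
April has 30 days — 13 days to the end of April leaves 337.
May has 31 days (306 left).
June has 30 days (276 left).
July has 31 days (245 left).
August has 31 days (214 left).
September has 30 days (184 left).
October has 31 days (153 left).
November has 30 days (123 left).
December has 31 days (92 left).
January has 31 days (61 left).
February has 28 days (33 left).
March has 31 days (2 left).
2 days into April → 2001-04-02.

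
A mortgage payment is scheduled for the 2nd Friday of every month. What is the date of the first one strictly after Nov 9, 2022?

Nov 11, 2022

Nov 2022 starts on a Tuesday; its first Friday is the 4th, so the 2nd Friday is the 11th — Nov 11, 2022.
Nov 11, 2022 is after Nov 9, 2022, so that is the next one.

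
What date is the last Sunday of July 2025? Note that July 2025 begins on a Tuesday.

2025-07-27

July 2025 begins on a Tuesday, so the first Sunday is July 6 (5 days later).
July 2025 has 31 days. Adding weeks: 6, 13, 20, 27 — the last one ≤ 31 is the 27th.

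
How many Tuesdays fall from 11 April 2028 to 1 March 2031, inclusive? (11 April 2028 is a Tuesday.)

151

11 April 2028 is a Tuesday; the first Tuesday on or after it is 11 April 2028.
From 11 April 2028 to 1 March 2031: 264 + 365 + 365 + 60 = 1054 days (rest of 2028, 2029, 2030, to 1 March 2031 in 2031).
1054 ÷ 7 = 150 full weeks with remainder 4, so 150 more Tuesdays after the first → 151.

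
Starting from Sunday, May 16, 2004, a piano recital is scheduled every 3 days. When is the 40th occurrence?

The 40th occurrence is 39 intervals after the first: 39 × 3 = 117 days after May 16, 2004.
May has 31 days — 15 days to the end of May leaves 102.
June has 30 days (72 left).
July has 31 days (41 left).
August has 31 days (10 left).
10 days into September → September 10, 2004.

September 10, 2004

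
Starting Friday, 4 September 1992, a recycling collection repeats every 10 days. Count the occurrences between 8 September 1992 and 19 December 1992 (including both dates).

10

Occurrences land 10·i days after 4 September 1992 for i = 0, 1, 2, …
8 September 1992 is 4 days after the start; 4 ÷ 10 = 0 remainder 4; since the remainder is 4, round up to i = 1. First occurrence in the window: #2 on 14 September 1992 (1×10 = 10 days in).
19 December 1992 is 106 days after the start; 106 ÷ 10 = 10 remainder 6. Last occurrence in the window: #11 on 13 December 1992.
Occurrences #2 through #11: 10 in total.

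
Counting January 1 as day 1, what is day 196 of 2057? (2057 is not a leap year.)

January has 31 days (196 − 31 = 165 remain).
February has 28 days (165 − 28 = 137 remain).
March has 31 days (137 − 31 = 106 remain).
April has 30 days (106 − 30 = 76 remain).
May has 31 days (76 − 31 = 45 remain).
June has 30 days (45 − 30 = 15 remain).
15 into July → July 15.

15 July 2057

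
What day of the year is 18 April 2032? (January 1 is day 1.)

Days in months before April: 31 + 29 + 31 = 91.
Plus 18 days into April → day 109.

109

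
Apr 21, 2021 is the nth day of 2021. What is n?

Days in months before Apr: 31 + 28 + 31 = 90.
Plus 21 days into Apr → day 111.

111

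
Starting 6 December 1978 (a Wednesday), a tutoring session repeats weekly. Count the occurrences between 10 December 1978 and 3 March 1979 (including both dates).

12

Occurrences land 7·i days after 6 December 1978 for i = 0, 1, 2, …
10 December 1978 is 4 days after the start; 4 ÷ 7 = 0 remainder 4; since the remainder is 4, round up to i = 1. First occurrence in the window: #2 on 13 December 1978 (1×7 = 7 days in).
3 March 1979 is 87 days after the start; 87 ÷ 7 = 12 remainder 3. Last occurrence in the window: #13 on 28 February 1979.
Occurrences #2 through #13: 12 in total.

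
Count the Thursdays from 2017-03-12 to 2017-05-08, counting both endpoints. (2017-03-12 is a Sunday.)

8

2017-03-12 is a Sunday; the first Thursday on or after it is 2017-03-16 (4 days later).
From 2017-03-16 to 2017-05-08: 15 + 30 + 8 = 53 days (rest of March, April, May).
53 ÷ 7 = 7 full weeks with remainder 4, so 7 more Thursdays after the first → 8.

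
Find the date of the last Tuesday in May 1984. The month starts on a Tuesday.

May 29, 1984

May 1984 begins on a Tuesday, so the first Tuesday is May 1.
May 1984 has 31 days. Adding weeks: 1, 8, 15, 22, 29 — the last one ≤ 31 is the 29th.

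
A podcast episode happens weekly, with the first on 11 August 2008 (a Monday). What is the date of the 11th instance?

The 11th occurrence is 10 intervals after the first: 10 × 7 = 70 days after 11 August 2008.
August has 31 days — 20 days to the end of August leaves 50.
September has 30 days (20 left).
20 days into October → 20 October 2008.

20 October 2008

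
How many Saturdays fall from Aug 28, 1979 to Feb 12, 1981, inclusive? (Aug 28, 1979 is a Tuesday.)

Aug 28, 1979 is a Tuesday; the first Saturday on or after it is Sep 1, 1979 (4 days later).
From Sep 1, 1979 to Feb 12, 1981: 121 + 366 + 43 = 530 days (rest of 1979, 1980, to Feb 12, 1981 in 1981).
530 ÷ 7 = 75 full weeks with remainder 5, so 75 more Saturdays after the first → 76.

76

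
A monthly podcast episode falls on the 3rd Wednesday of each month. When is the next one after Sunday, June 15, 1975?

June 1975 starts on a Sunday; its first Wednesday is the 4th, so the 3rd Wednesday is the 18th — June 18, 1975.
June 18, 1975 is after June 15, 1975, so that is the next one.

June 18, 1975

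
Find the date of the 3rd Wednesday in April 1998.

The first Wednesday of April 1998 is April 1.
The 3rd Wednesday is 2 weeks later: 1 + 14 = 15.

April 15, 1998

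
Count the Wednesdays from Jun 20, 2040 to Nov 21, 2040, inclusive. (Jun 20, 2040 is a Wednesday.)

23

Jun 20, 2040 is a Wednesday; the first Wednesday on or after it is Jun 20, 2040.
From Jun 20, 2040 to Nov 21, 2040: 10 + 31 + 31 + 30 + 31 + 21 = 154 days (rest of Jun, Jul, Aug, Sep, Oct, Nov).
154 ÷ 7 = 22 full weeks with remainder 0, so 22 more Wednesdays after the first → 23.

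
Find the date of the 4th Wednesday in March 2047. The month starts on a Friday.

27 March 2047

March 2047 begins on a Friday, so the first Wednesday is March 6 (5 days later).
The 4th Wednesday is 3 weeks later: 6 + 21 = 27.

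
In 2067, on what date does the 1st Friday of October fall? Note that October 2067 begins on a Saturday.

7 October 2067

October 2067 begins on a Saturday, so the first Friday is October 7 (6 days later).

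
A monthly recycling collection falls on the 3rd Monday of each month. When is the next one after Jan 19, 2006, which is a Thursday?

Jan 2006 starts on a Sunday; its first Monday is the 2nd, so the 3rd Monday is the 16th — Jan 16, 2006.
That is not after Jan 19, 2006, so look at Feb 2006.
Feb 2006 starts on a Wednesday; its first Monday is the 6th, so the 3rd Monday is the 20th — Feb 20, 2006.

Feb 20, 2006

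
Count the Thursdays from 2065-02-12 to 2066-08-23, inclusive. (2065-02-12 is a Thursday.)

80

2065-02-12 is a Thursday; the first Thursday on or after it is 2065-02-12.
From 2065-02-12 to 2066-08-23: 322 + 235 = 557 days (rest of 2065, to 2066-08-23 in 2066).
557 ÷ 7 = 79 full weeks with remainder 4, so 79 more Thursdays after the first → 80.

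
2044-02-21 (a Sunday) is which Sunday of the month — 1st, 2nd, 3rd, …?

Day 21 falls in week ⌈21/7⌉ of the month.
Days 1–7 hold the 1st Sunday, 8–14 the 2nd, 15–21 the 3rd, 22–28 the 4th, 29–31 the 5th.
21 is in the range for the 3rd.

3rd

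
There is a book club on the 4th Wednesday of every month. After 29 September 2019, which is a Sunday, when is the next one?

September 2019 starts on a Sunday; its first Wednesday is the 4th, so the 4th Wednesday is the 25th — 25 September 2019.
That is not after 29 September 2019, so look at October 2019.
October 2019 starts on a Tuesday; its first Wednesday is the 2nd, so the 4th Wednesday is the 23rd — 23 October 2019.

23 October 2019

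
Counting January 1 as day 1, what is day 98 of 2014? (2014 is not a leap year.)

8 April 2014

January has 31 days (98 − 31 = 67 remain).
February has 28 days (67 − 28 = 39 remain).
March has 31 days (39 − 31 = 8 remain).
8 into April → April 8.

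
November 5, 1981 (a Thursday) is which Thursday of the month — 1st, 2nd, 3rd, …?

1st

Day 5 falls in week ⌈5/7⌉ of the month.
Days 1–7 hold the 1st Thursday, 8–14 the 2nd, 15–21 the 3rd, 22–28 the 4th, 29–31 the 5th.
5 is in the range for the 1st.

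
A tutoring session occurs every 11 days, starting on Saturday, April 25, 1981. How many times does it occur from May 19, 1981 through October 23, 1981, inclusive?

14

Occurrences land 11·i days after April 25, 1981 for i = 0, 1, 2, …
May 19, 1981 is 24 days after the start; 24 ÷ 11 = 2 remainder 2; since the remainder is 2, round up to i = 3. First occurrence in the window: #4 on May 28, 1981 (3×11 = 33 days in).
October 23, 1981 is 181 days after the start; 181 ÷ 11 = 16 remainder 5. Last occurrence in the window: #17 on October 18, 1981.
Occurrences #4 through #17: 14 in total.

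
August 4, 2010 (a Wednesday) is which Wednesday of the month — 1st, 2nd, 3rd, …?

1st

Day 4 falls in week ⌈4/7⌉ of the month.
Days 1–7 hold the 1st Wednesday, 8–14 the 2nd, 15–21 the 3rd, 22–28 the 4th, 29–31 the 5th.
4 is in the range for the 1st.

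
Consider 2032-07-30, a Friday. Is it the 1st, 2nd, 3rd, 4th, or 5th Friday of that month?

5th

Day 30 falls in week ⌈30/7⌉ of the month.
Days 1–7 hold the 1st Friday, 8–14 the 2nd, 15–21 the 3rd, 22–28 the 4th, 29–31 the 5th.
30 is in the range for the 5th.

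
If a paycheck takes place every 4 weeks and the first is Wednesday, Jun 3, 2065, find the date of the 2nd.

The 2nd occurrence is 1 interval after the first: 1 × 28 = 28 days after Jun 3, 2065.
Jun has 30 days — 27 days to the end of Jun leaves 1.
1 day into Jul → Jul 1, 2065.

Jul 1, 2065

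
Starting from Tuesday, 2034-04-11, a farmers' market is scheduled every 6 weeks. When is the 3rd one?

2034-07-04

The 3rd occurrence is 2 intervals after the first: 2 × 42 = 84 days after 2034-04-11.
April has 30 days — 19 days to the end of April leaves 65.
May has 31 days (34 left).
June has 30 days (4 left).
4 days into July → 2034-07-04.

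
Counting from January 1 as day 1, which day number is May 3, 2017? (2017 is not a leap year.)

Days in months before May: 31 + 28 + 31 + 30 = 120.
Plus 3 days into May → day 123.

123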